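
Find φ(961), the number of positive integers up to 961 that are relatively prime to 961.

Factor: 961 = 31^2.
φ(961) = 31^1·(31−1) = 930.

930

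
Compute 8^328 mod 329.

260

8^1 ≡ 8 (mod 329)
8^2 ≡ 8^2 = 64 ≡ 64 (mod 329)
8^4 ≡ 64^2 = 4096 ≡ 148 (mod 329)
8^8 ≡ 148^2 = 21904 ≡ 190 (mod 329)
8^16 ≡ 190^2 = 36100 ≡ 239 (mod 329)
8^32 ≡ 239^2 = 57121 ≡ 204 (mod 329)
8^64 ≡ 204^2 = 41616 ≡ 162 (mod 329)
8^128 ≡ 162^2 = 26244 ≡ 253 (mod 329)
8^256 ≡ 253^2 = 64009 ≡ 183 (mod 329)
328 = 256 + 64 + 8 in binary powers of 2.
So 8^328 ≡ 183 · 162 · 190 ≡ 260 (mod 329).
Since 260 ≠ 1, base 8 is a Fermat witness: 329 is composite.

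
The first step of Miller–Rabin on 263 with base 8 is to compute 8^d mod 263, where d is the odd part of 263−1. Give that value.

263 − 1 = 262 = 2^1 · 131, so d = 131.
8^1 ≡ 8 (mod 263)
8^2 ≡ 8^2 = 64 ≡ 64 (mod 263)
8^4 ≡ 64^2 = 4096 ≡ 151 (mod 263)
8^8 ≡ 151^2 = 22801 ≡ 183 (mod 263)
8^16 ≡ 183^2 = 33489 ≡ 88 (mod 263)
8^32 ≡ 88^2 = 7744 ≡ 117 (mod 263)
8^64 ≡ 117^2 = 13689 ≡ 13 (mod 263)
8^128 ≡ 13^2 = 169 ≡ 169 (mod 263)
131 = 128 + 2 + 1 in binary powers of 2.
So 8^131 ≡ 169 · 64 · 8 ≡ 1 (mod 263).
Since 8^d ≡ 1 (mod 263), base 8 does not prove 263 composite.

1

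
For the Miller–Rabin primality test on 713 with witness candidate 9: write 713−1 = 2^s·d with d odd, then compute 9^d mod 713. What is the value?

193

713 − 1 = 712 = 2^3 · 89, so d = 89.
9^1 ≡ 9 (mod 713)
9^2 ≡ 9^2 = 81 ≡ 81 (mod 713)
9^4 ≡ 81^2 = 6561 ≡ 144 (mod 713)
9^8 ≡ 144^2 = 20736 ≡ 59 (mod 713)
9^16 ≡ 59^2 = 3481 ≡ 629 (mod 713)
9^32 ≡ 629^2 = 395641 ≡ 639 (mod 713)
9^64 ≡ 639^2 = 408321 ≡ 485 (mod 713)
89 = 64 + 16 + 8 + 1 in binary powers of 2.
So 9^89 ≡ 485 · 629 · 59 · 9 ≡ 193 (mod 713).
Squaring chain: 193 → 173 → 696; never reaches −1, so base 9 is a Miller–Rabin witness that 713 is composite.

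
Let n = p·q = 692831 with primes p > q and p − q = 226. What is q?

Since p = q + 226, we have 692831 = q(q + 226), so q² + 226q − 692831 = 0.
Discriminant: 226² + 4·692831 = 51076 + 2771324 = 2822400; √2822400 = 1680.
q = (−226 + 1680)/2 = 727, and p = q + 226 = 953.
Check: 727 · 953 = 692831.

727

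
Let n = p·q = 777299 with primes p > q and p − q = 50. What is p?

Since p = q + 50, we have 777299 = q(q + 50), so q² + 50q − 777299 = 0.
Discriminant: 50² + 4·777299 = 2500 + 3109196 = 3111696; √3111696 = 1764.
q = (−50 + 1764)/2 = 857, and p = q + 50 = 907.
Check: 857 · 907 = 777299.

907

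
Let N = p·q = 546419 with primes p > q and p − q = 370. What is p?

Since p = q + 370, we have 546419 = q(q + 370), so q² + 370q − 546419 = 0.
Discriminant: 370² + 4·546419 = 136900 + 2185676 = 2322576; √2322576 = 1524.
q = (−370 + 1524)/2 = 577, and p = q + 370 = 947.
Check: 577 · 947 = 546419.

947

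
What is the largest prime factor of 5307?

61

5307 = 3 · 1769
1769 = 29 · 61
61 is prime.
So 5307 = 3 · 29 · 61; the largest prime factor is 61.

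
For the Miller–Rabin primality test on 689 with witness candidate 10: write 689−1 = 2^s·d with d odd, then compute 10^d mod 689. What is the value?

36

689 − 1 = 688 = 2^4 · 43, so d = 43.
10^1 ≡ 10 (mod 689)
10^2 ≡ 10^2 = 100 ≡ 100 (mod 689)
10^4 ≡ 100^2 = 10000 ≡ 354 (mod 689)
10^8 ≡ 354^2 = 125316 ≡ 607 (mod 689)
10^16 ≡ 607^2 = 368449 ≡ 523 (mod 689)
10^32 ≡ 523^2 = 273529 ≡ 685 (mod 689)
43 = 32 + 8 + 2 + 1 in binary powers of 2.
So 10^43 ≡ 685 · 607 · 100 · 10 ≡ 36 (mod 689).
Squaring chain: 36 → 607 → 523 → 685; never reaches −1, so base 10 is a Miller–Rabin witness that 689 is composite.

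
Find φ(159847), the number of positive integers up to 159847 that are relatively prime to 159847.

Factor: 159847 = 19 · 47 · 179.
φ(159847) = (19−1) · (47−1) · (179−1) = 18 · 46 · 178 = 147384.

147384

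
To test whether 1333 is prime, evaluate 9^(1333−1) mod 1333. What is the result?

9^1 ≡ 9 (mod 1333)
9^2 ≡ 9^2 = 81 ≡ 81 (mod 1333)
9^4 ≡ 81^2 = 6561 ≡ 1229 (mod 1333)
9^8 ≡ 1229^2 = 1510441 ≡ 152 (mod 1333)
9^16 ≡ 152^2 = 23104 ≡ 443 (mod 1333)
9^32 ≡ 443^2 = 196249 ≡ 298 (mod 1333)
9^64 ≡ 298^2 = 88804 ≡ 826 (mod 1333)
9^128 ≡ 826^2 = 682276 ≡ 1113 (mod 1333)
9^256 ≡ 1113^2 = 1238769 ≡ 412 (mod 1333)
9^512 ≡ 412^2 = 169744 ≡ 453 (mod 1333)
9^1024 ≡ 453^2 = 205209 ≡ 1260 (mod 1333)
1332 = 1024 + 256 + 32 + 16 + 4 in binary powers of 2.
So 9^1332 ≡ 1260 · 412 · 298 · 443 · 1229 ≡ 250 (mod 1333).
Since 250 ≠ 1, base 9 is a Fermat witness: 1333 is composite.

250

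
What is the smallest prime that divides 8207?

29

8207 is odd.
Digit sum 17, not divisible by 3.
Ends in 7: not divisible by 5.
7: 8207 = 7·1172 + 3
11: 8207 = 11·746 + 1
13: 8207 = 13·631 + 4
17: 8207 = 17·482 + 13
19: 8207 = 19·431 + 18
23: 8207 = 23·356 + 19
29: 8207 = 29·283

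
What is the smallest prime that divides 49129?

73

49129 is odd.
Digit sum 25, not divisible by 3.
Ends in 9: not divisible by 5.
7: 49129 = 7·7018 + 3
11: 49129 = 11·4466 + 3
13: 49129 = 13·3779 + 2
17: 49129 = 17·2889 + 16
19: 49129 = 19·2585 + 14
23: 49129 = 23·2136 + 1
29: 49129 = 29·1694 + 3
31: 49129 = 31·1584 + 25
37: 49129 = 37·1327 + 30
41: 49129 = 41·1198 + 11
43: 49129 = 43·1142 + 23
47: 49129 = 47·1045 + 14
53: 49129 = 53·926 + 51
59: 49129 = 59·832 + 41
61: 49129 = 61·805 + 24
67: 49129 = 67·733 + 18
71: 49129 = 71·691 + 68
73: 49129 = 73·673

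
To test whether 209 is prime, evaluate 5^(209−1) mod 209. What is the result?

81

5^1 ≡ 5 (mod 209)
5^2 ≡ 5^2 = 25 ≡ 25 (mod 209)
5^4 ≡ 25^2 = 625 ≡ 207 (mod 209)
5^8 ≡ 207^2 = 42849 ≡ 4 (mod 209)
5^16 ≡ 4^2 = 16 ≡ 16 (mod 209)
5^32 ≡ 16^2 = 256 ≡ 47 (mod 209)
5^64 ≡ 47^2 = 2209 ≡ 119 (mod 209)
5^128 ≡ 119^2 = 14161 ≡ 158 (mod 209)
208 = 128 + 64 + 16 in binary powers of 2.
So 5^208 ≡ 158 · 119 · 16 ≡ 81 (mod 209).
Since 81 ≠ 1, base 5 is a Fermat witness: 209 is composite.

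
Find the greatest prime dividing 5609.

5609 = 71 · 79
79 is prime.
So 5609 = 71 · 79; the largest prime factor is 79.

79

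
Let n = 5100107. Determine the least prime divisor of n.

67

5100107 is odd.
Digit sum 14, not divisible by 3.
Ends in 7: not divisible by 5.
7: 5100107 = 7·728586 + 5
11: 5100107 = 11·463646 + 1
13: 5100107 = 13·392315 + 12
17: 5100107 = 17·300006 + 5
19: 5100107 = 19·268426 + 13
23: 5100107 = 23·221743 + 18
29: 5100107 = 29·175865 + 22
31: 5100107 = 31·164519 + 18
37: 5100107 = 37·137840 + 27
41: 5100107 = 41·124392 + 35
43: 5100107 = 43·118607 + 6
47: 5100107 = 47·108512 + 43
53: 5100107 = 53·96228 + 23
59: 5100107 = 59·86442 + 29
61: 5100107 = 61·83608 + 19
67: 5100107 = 67·76121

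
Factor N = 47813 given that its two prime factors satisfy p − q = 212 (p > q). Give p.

349

Since p = q + 212, we have 47813 = q(q + 212), so q² + 212q − 47813 = 0.
Discriminant: 212² + 4·47813 = 44944 + 191252 = 236196; √236196 = 486.
q = (−212 + 486)/2 = 137, and p = q + 212 = 349.
Check: 137 · 349 = 47813.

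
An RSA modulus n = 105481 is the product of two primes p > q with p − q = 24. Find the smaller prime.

Since p = q + 24, we have 105481 = q(q + 24), so q² + 24q − 105481 = 0.
Discriminant: 24² + 4·105481 = 576 + 421924 = 422500; √422500 = 650.
q = (−24 + 650)/2 = 313, and p = q + 24 = 337.
Check: 313 · 337 = 105481.

313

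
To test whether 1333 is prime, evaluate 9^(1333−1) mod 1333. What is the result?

9^1 ≡ 9 (mod 1333)
9^2 ≡ 9^2 = 81 ≡ 81 (mod 1333)
9^4 ≡ 81^2 = 6561 ≡ 1229 (mod 1333)
9^8 ≡ 1229^2 = 1510441 ≡ 152 (mod 1333)
9^16 ≡ 152^2 = 23104 ≡ 443 (mod 1333)
9^32 ≡ 443^2 = 196249 ≡ 298 (mod 1333)
9^64 ≡ 298^2 = 88804 ≡ 826 (mod 1333)
9^128 ≡ 826^2 = 682276 ≡ 1113 (mod 1333)
9^256 ≡ 1113^2 = 1238769 ≡ 412 (mod 1333)
9^512 ≡ 412^2 = 169744 ≡ 453 (mod 1333)
9^1024 ≡ 453^2 = 205209 ≡ 1260 (mod 1333)
1332 = 1024 + 256 + 32 + 16 + 4 in binary powers of 2.
So 9^1332 ≡ 1260 · 412 · 298 · 443 · 1229 ≡ 250 (mod 1333).
Since 250 ≠ 1, base 9 is a Fermat witness: 1333 is composite.

250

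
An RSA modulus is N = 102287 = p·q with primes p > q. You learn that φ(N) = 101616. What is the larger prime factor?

439

φ(n) = (p−1)(q−1) = n − (p+q) + 1, so p + q = 102287 − 101616 + 1 = 672.
p and q are the roots of t² − 672t + 102287 = 0.
Discriminant: 672² − 4·102287 = 451584 − 409148 = 42436; √42436 = 206.
q = (672 − 206)/2 = 233, p = (672 + 206)/2 = 439.
Check: 233 · 439 = 102287.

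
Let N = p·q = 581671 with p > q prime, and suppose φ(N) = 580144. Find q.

φ(n) = (p−1)(q−1) = n − (p+q) + 1, so p + q = 581671 − 580144 + 1 = 1528.
p and q are the roots of t² − 1528t + 581671 = 0.
Discriminant: 1528² − 4·581671 = 2334784 − 2326684 = 8100; √8100 = 90.
q = (1528 − 90)/2 = 719, p = (1528 + 90)/2 = 809.
Check: 719 · 809 = 581671.

719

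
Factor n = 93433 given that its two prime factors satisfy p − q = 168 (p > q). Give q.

233

Since p = q + 168, we have 93433 = q(q + 168), so q² + 168q − 93433 = 0.
Discriminant: 168² + 4·93433 = 28224 + 373732 = 401956; √401956 = 634.
q = (−168 + 634)/2 = 233, and p = q + 168 = 401.
Check: 233 · 401 = 93433.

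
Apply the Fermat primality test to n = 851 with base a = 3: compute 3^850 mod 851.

3^1 ≡ 3 (mod 851)
3^2 ≡ 3^2 = 9 ≡ 9 (mod 851)
3^4 ≡ 9^2 = 81 ≡ 81 (mod 851)
3^8 ≡ 81^2 = 6561 ≡ 604 (mod 851)
3^16 ≡ 604^2 = 364816 ≡ 588 (mod 851)
3^32 ≡ 588^2 = 345744 ≡ 238 (mod 851)
3^64 ≡ 238^2 = 56644 ≡ 478 (mod 851)
3^128 ≡ 478^2 = 228484 ≡ 416 (mod 851)
3^256 ≡ 416^2 = 173056 ≡ 303 (mod 851)
3^512 ≡ 303^2 = 91809 ≡ 752 (mod 851)
850 = 512 + 256 + 64 + 16 + 2 in binary powers of 2.
So 3^850 ≡ 752 · 303 · 478 · 588 · 9 ≡ 303 (mod 851).
Since 303 ≠ 1, base 3 is a Fermat witness: 851 is composite.

303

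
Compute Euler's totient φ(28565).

Factor: 28565 = 5 · 29 · 197.
φ(28565) = (5−1) · (29−1) · (197−1) = 4 · 28 · 196 = 21952.

21952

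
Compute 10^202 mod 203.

10^1 ≡ 10 (mod 203)
10^2 ≡ 10^2 = 100 ≡ 100 (mod 203)
10^4 ≡ 100^2 = 10000 ≡ 53 (mod 203)
10^8 ≡ 53^2 = 2809 ≡ 170 (mod 203)
10^16 ≡ 170^2 = 28900 ≡ 74 (mod 203)
10^32 ≡ 74^2 = 5476 ≡ 198 (mod 203)
10^64 ≡ 198^2 = 39204 ≡ 25 (mod 203)
10^128 ≡ 25^2 = 625 ≡ 16 (mod 203)
202 = 128 + 64 + 8 + 2 in binary powers of 2.
So 10^202 ≡ 16 · 25 · 170 · 100 ≡ 109 (mod 203).
Since 109 ≠ 1, base 10 is a Fermat witness: 203 is composite.

109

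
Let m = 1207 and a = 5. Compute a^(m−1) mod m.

1141

5^1 ≡ 5 (mod 1207)
5^2 ≡ 5^2 = 25 ≡ 25 (mod 1207)
5^4 ≡ 25^2 = 625 ≡ 625 (mod 1207)
5^8 ≡ 625^2 = 390625 ≡ 764 (mod 1207)
5^16 ≡ 764^2 = 583696 ≡ 715 (mod 1207)
5^32 ≡ 715^2 = 511225 ≡ 664 (mod 1207)
5^64 ≡ 664^2 = 440896 ≡ 341 (mod 1207)
5^128 ≡ 341^2 = 116281 ≡ 409 (mod 1207)
5^256 ≡ 409^2 = 167281 ≡ 715 (mod 1207)
5^512 ≡ 715^2 = 511225 ≡ 664 (mod 1207)
5^1024 ≡ 664^2 = 440896 ≡ 341 (mod 1207)
1206 = 1024 + 128 + 32 + 16 + 4 + 2 in binary powers of 2.
So 5^1206 ≡ 341 · 409 · 664 · 715 · 625 · 25 ≡ 1141 (mod 1207).
Since 1141 ≠ 1, base 5 is a Fermat witness: 1207 is composite.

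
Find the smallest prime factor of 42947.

42947 is odd.
Digit sum 26, not divisible by 3.
Ends in 7: not divisible by 5.
7: 42947 = 7·6135 + 2
11: 42947 = 11·3904 + 3
13: 42947 = 13·3303 + 8
17: 42947 = 17·2526 + 5
19: 42947 = 19·2260 + 7
23: 42947 = 23·1867 + 6
29: 42947 = 29·1480 + 27
31: 42947 = 31·1385 + 12
37: 42947 = 37·1160 + 27
41: 42947 = 41·1047 + 20
43: 42947 = 43·998 + 33
47: 42947 = 47·913 + 36
53: 42947 = 53·810 + 17
59: 42947 = 59·727 + 54
61: 42947 = 61·704 + 3
67: 42947 = 67·641

67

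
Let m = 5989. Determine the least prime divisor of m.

5989 is odd.
Digit sum 31, not divisible by 3.
Ends in 9: not divisible by 5.
7: 5989 = 7·855 + 4
11: 5989 = 11·544 + 5
13: 5989 = 13·460 + 9
17: 5989 = 17·352 + 5
19: 5989 = 19·315 + 4
23: 5989 = 23·260 + 9
29: 5989 = 29·206 + 15
31: 5989 = 31·193 + 6
37: 5989 = 37·161 + 32
41: 5989 = 41·146 + 3
43: 5989 = 43·139 + 12
47: 5989 = 47·127 + 20
53: 5989 = 53·113

53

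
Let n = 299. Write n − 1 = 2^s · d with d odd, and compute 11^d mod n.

267

299 − 1 = 298 = 2^1 · 149, so d = 149.
11^1 ≡ 11 (mod 299)
11^2 ≡ 11^2 = 121 ≡ 121 (mod 299)
11^4 ≡ 121^2 = 14641 ≡ 289 (mod 299)
11^8 ≡ 289^2 = 83521 ≡ 100 (mod 299)
11^16 ≡ 100^2 = 10000 ≡ 133 (mod 299)
11^32 ≡ 133^2 = 17689 ≡ 48 (mod 299)
11^64 ≡ 48^2 = 2304 ≡ 211 (mod 299)
11^128 ≡ 211^2 = 44521 ≡ 269 (mod 299)
149 = 128 + 16 + 4 + 1 in binary powers of 2.
So 11^149 ≡ 269 · 133 · 289 · 11 ≡ 267 (mod 299).
Squaring chain: 267; never reaches −1, so base 11 is a Miller–Rabin witness that 299 is composite.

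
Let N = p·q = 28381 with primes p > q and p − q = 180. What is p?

281

Since p = q + 180, we have 28381 = q(q + 180), so q² + 180q − 28381 = 0.
Discriminant: 180² + 4·28381 = 32400 + 113524 = 145924; √145924 = 382.
q = (−180 + 382)/2 = 101, and p = q + 180 = 281.
Check: 101 · 281 = 28381.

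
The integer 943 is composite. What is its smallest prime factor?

943 is odd.
Digit sum 16, not divisible by 3.
Ends in 3: not divisible by 5.
7: 943 = 7·134 + 5
11: 943 = 11·85 + 8
13: 943 = 13·72 + 7
17: 943 = 17·55 + 8
19: 943 = 19·49 + 12
23: 943 = 23·41

23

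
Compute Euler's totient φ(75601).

68112

Factor: 75601 = 19 · 23 · 173.
φ(75601) = (19−1) · (23−1) · (173−1) = 18 · 22 · 172 = 68112.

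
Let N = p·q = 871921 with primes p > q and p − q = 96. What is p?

Since p = q + 96, we have 871921 = q(q + 96), so q² + 96q − 871921 = 0.
Discriminant: 96² + 4·871921 = 9216 + 3487684 = 3496900; √3496900 = 1870.
q = (−96 + 1870)/2 = 887, and p = q + 96 = 983.
Check: 887 · 983 = 871921.

983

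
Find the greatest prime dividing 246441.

246441 = 3 · 82147
82147 = 13 · 6319
6319 = 71 · 89
89 is prime.
So 246441 = 3 · 13 · 71 · 89; the largest prime factor is 89.

89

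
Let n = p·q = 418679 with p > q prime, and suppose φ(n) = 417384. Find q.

613

φ(n) = (p−1)(q−1) = n − (p+q) + 1, so p + q = 418679 − 417384 + 1 = 1296.
p and q are the roots of t² − 1296t + 418679 = 0.
Discriminant: 1296² − 4·418679 = 1679616 − 1674716 = 4900; √4900 = 70.
q = (1296 − 70)/2 = 613, p = (1296 + 70)/2 = 683.
Check: 613 · 683 = 418679.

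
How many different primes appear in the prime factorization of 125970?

6

125970 = 2 · 62985
62985 = 3 · 20995
20995 = 5 · 4199
4199 = 13 · 323
323 = 17 · 19
125970 = 2 · 3 · 5 · 13 · 17 · 19, which has 6 distinct prime factors.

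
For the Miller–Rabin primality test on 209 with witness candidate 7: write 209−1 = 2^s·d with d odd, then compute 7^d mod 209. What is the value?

178

209 − 1 = 208 = 2^4 · 13, so d = 13.
7^1 ≡ 7 (mod 209)
7^2 ≡ 7^2 = 49 ≡ 49 (mod 209)
7^4 ≡ 49^2 = 2401 ≡ 102 (mod 209)
7^8 ≡ 102^2 = 10404 ≡ 163 (mod 209)
13 = 8 + 4 + 1 in binary powers of 2.
So 7^13 ≡ 163 · 102 · 7 ≡ 178 (mod 209).
Squaring chain: 178 → 125 → 159 → 201; never reaches −1, so base 7 is a Miller–Rabin witness that 209 is composite.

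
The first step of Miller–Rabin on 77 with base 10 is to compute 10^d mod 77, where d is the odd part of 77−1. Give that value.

10

77 − 1 = 76 = 2^2 · 19, so d = 19.
10^1 ≡ 10 (mod 77)
10^2 ≡ 10^2 = 100 ≡ 23 (mod 77)
10^4 ≡ 23^2 = 529 ≡ 67 (mod 77)
10^8 ≡ 67^2 = 4489 ≡ 23 (mod 77)
10^16 ≡ 23^2 = 529 ≡ 67 (mod 77)
19 = 16 + 2 + 1 in binary powers of 2.
So 10^19 ≡ 67 · 23 · 10 ≡ 10 (mod 77).
Squaring chain: 10 → 23; never reaches −1, so base 10 is a Miller–Rabin witness that 77 is composite.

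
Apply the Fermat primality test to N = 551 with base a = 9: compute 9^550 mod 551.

9^1 ≡ 9 (mod 551)
9^2 ≡ 9^2 = 81 ≡ 81 (mod 551)
9^4 ≡ 81^2 = 6561 ≡ 500 (mod 551)
9^8 ≡ 500^2 = 250000 ≡ 397 (mod 551)
9^16 ≡ 397^2 = 157609 ≡ 23 (mod 551)
9^32 ≡ 23^2 = 529 ≡ 529 (mod 551)
9^64 ≡ 529^2 = 279841 ≡ 484 (mod 551)
9^128 ≡ 484^2 = 234256 ≡ 81 (mod 551)
9^256 ≡ 81^2 = 6561 ≡ 500 (mod 551)
9^512 ≡ 500^2 = 250000 ≡ 397 (mod 551)
550 = 512 + 32 + 4 + 2 in binary powers of 2.
So 9^550 ≡ 397 · 529 · 500 · 81 ≡ 123 (mod 551).
Since 123 ≠ 1, base 9 is a Fermat witness: 551 is composite.

123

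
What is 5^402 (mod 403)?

5^1 ≡ 5 (mod 403)
5^2 ≡ 5^2 = 25 ≡ 25 (mod 403)
5^4 ≡ 25^2 = 625 ≡ 222 (mod 403)
5^8 ≡ 222^2 = 49284 ≡ 118 (mod 403)
5^16 ≡ 118^2 = 13924 ≡ 222 (mod 403)
5^32 ≡ 222^2 = 49284 ≡ 118 (mod 403)
5^64 ≡ 118^2 = 13924 ≡ 222 (mod 403)
5^128 ≡ 222^2 = 49284 ≡ 118 (mod 403)
5^256 ≡ 118^2 = 13924 ≡ 222 (mod 403)
402 = 256 + 128 + 16 + 2 in binary powers of 2.
So 5^402 ≡ 222 · 118 · 222 · 25 ≡ 311 (mod 403).
Since 311 ≠ 1, base 5 is a Fermat witness: 403 is composite.

311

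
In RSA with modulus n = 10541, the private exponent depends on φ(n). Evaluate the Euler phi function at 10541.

10332

Factor: 10541 = 83 · 127.
φ(10541) = (83−1) · (127−1) = 82 · 126 = 10332.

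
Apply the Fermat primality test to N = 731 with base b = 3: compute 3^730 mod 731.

3^1 ≡ 3 (mod 731)
3^2 ≡ 3^2 = 9 ≡ 9 (mod 731)
3^4 ≡ 9^2 = 81 ≡ 81 (mod 731)
3^8 ≡ 81^2 = 6561 ≡ 713 (mod 731)
3^16 ≡ 713^2 = 508369 ≡ 324 (mod 731)
3^32 ≡ 324^2 = 104976 ≡ 443 (mod 731)
3^64 ≡ 443^2 = 196249 ≡ 341 (mod 731)
3^128 ≡ 341^2 = 116281 ≡ 52 (mod 731)
3^256 ≡ 52^2 = 2704 ≡ 511 (mod 731)
3^512 ≡ 511^2 = 261121 ≡ 154 (mod 731)
730 = 512 + 128 + 64 + 16 + 8 + 2 in binary powers of 2.
So 3^730 ≡ 154 · 52 · 341 · 324 · 713 · 9 ≡ 195 (mod 731).
Since 195 ≠ 1, base 3 is a Fermat witness: 731 is composite.

195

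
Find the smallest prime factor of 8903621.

61

8903621 is odd.
Digit sum 29, not divisible by 3.
Ends in 1: not divisible by 5.
7: 8903621 = 7·1271945 + 6
11: 8903621 = 11·809420 + 1
13: 8903621 = 13·684893 + 12
17: 8903621 = 17·523742 + 7
19: 8903621 = 19·468611 + 12
23: 8903621 = 23·387113 + 22
29: 8903621 = 29·307021 + 12
31: 8903621 = 31·287213 + 18
37: 8903621 = 37·240638 + 15
41: 8903621 = 41·217161 + 20
43: 8903621 = 43·207060 + 41
47: 8903621 = 47·189438 + 35
53: 8903621 = 53·167992 + 45
59: 8903621 = 59·150908 + 49
61: 8903621 = 61·145961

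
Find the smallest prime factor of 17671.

41

17671 is odd.
Digit sum 22, not divisible by 3.
Ends in 1: not divisible by 5.
7: 17671 = 7·2524 + 3
11: 17671 = 11·1606 + 5
13: 17671 = 13·1359 + 4
17: 17671 = 17·1039 + 8
19: 17671 = 19·930 + 1
23: 17671 = 23·768 + 7
29: 17671 = 29·609 + 10
31: 17671 = 31·570 + 1
37: 17671 = 37·477 + 22
41: 17671 = 41·431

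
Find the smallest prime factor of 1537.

29

1537 is odd.
Digit sum 16, not divisible by 3.
Ends in 7: not divisible by 5.
7: 1537 = 7·219 + 4
11: 1537 = 11·139 + 8
13: 1537 = 13·118 + 3
17: 1537 = 17·90 + 7
19: 1537 = 19·80 + 17
23: 1537 = 23·66 + 19
29: 1537 = 29·53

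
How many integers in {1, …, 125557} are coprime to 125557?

116688

Factor: 125557 = 23 · 53 · 103.
φ(125557) = (23−1) · (53−1) · (103−1) = 22 · 52 · 102 = 116688.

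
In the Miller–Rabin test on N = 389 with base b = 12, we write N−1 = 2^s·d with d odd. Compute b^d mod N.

115

389 − 1 = 388 = 2^2 · 97, so d = 97.
12^1 ≡ 12 (mod 389)
12^2 ≡ 12^2 = 144 ≡ 144 (mod 389)
12^4 ≡ 144^2 = 20736 ≡ 119 (mod 389)
12^8 ≡ 119^2 = 14161 ≡ 157 (mod 389)
12^16 ≡ 157^2 = 24649 ≡ 142 (mod 389)
12^32 ≡ 142^2 = 20164 ≡ 325 (mod 389)
12^64 ≡ 325^2 = 105625 ≡ 206 (mod 389)
97 = 64 + 32 + 1 in binary powers of 2.
So 12^97 ≡ 206 · 325 · 12 ≡ 115 (mod 389).
Squaring chain: 115 → 388; reaches −1, so base 12 does not prove 389 composite.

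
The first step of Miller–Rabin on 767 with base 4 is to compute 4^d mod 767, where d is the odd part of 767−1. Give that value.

767 − 1 = 766 = 2^1 · 383, so d = 383.
4^1 ≡ 4 (mod 767)
4^2 ≡ 4^2 = 16 ≡ 16 (mod 767)
4^4 ≡ 16^2 = 256 ≡ 256 (mod 767)
4^8 ≡ 256^2 = 65536 ≡ 341 (mod 767)
4^16 ≡ 341^2 = 116281 ≡ 464 (mod 767)
4^32 ≡ 464^2 = 215296 ≡ 536 (mod 767)
4^64 ≡ 536^2 = 287296 ≡ 438 (mod 767)
4^128 ≡ 438^2 = 191844 ≡ 94 (mod 767)
4^256 ≡ 94^2 = 8836 ≡ 399 (mod 767)
383 = 256 + 64 + 32 + 16 + 8 + 4 + 2 + 1 in binary powers of 2.
So 4^383 ≡ 399 · 438 · 536 · 464 · 341 · 256 · 16 · 4 ≡ 556 (mod 767).
Squaring chain: 556; never reaches −1, so base 4 is a Miller–Rabin witness that 767 is composite.

556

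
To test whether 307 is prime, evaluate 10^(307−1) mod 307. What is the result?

10^1 ≡ 10 (mod 307)
10^2 ≡ 10^2 = 100 ≡ 100 (mod 307)
10^4 ≡ 100^2 = 10000 ≡ 176 (mod 307)
10^8 ≡ 176^2 = 30976 ≡ 276 (mod 307)
10^16 ≡ 276^2 = 76176 ≡ 40 (mod 307)
10^32 ≡ 40^2 = 1600 ≡ 65 (mod 307)
10^64 ≡ 65^2 = 4225 ≡ 234 (mod 307)
10^128 ≡ 234^2 = 54756 ≡ 110 (mod 307)
10^256 ≡ 110^2 = 12100 ≡ 127 (mod 307)
306 = 256 + 32 + 16 + 2 in binary powers of 2.
So 10^306 ≡ 127 · 65 · 40 · 100 ≡ 1 (mod 307).
Since the result is 1, base 10 gives no evidence that 307 is composite.

1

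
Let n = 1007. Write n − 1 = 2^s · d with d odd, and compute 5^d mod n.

1007 − 1 = 1006 = 2^1 · 503, so d = 503.
5^1 ≡ 5 (mod 1007)
5^2 ≡ 5^2 = 25 ≡ 25 (mod 1007)
5^4 ≡ 25^2 = 625 ≡ 625 (mod 1007)
5^8 ≡ 625^2 = 390625 ≡ 916 (mod 1007)
5^16 ≡ 916^2 = 839056 ≡ 225 (mod 1007)
5^32 ≡ 225^2 = 50625 ≡ 275 (mod 1007)
5^64 ≡ 275^2 = 75625 ≡ 100 (mod 1007)
5^128 ≡ 100^2 = 10000 ≡ 937 (mod 1007)
5^256 ≡ 937^2 = 877969 ≡ 872 (mod 1007)
503 = 256 + 128 + 64 + 32 + 16 + 4 + 2 + 1 in binary powers of 2.
So 5^503 ≡ 872 · 937 · 100 · 275 · 225 · 625 · 25 · 5 ≡ 137 (mod 1007).
Squaring chain: 137; never reaches −1, so base 5 is a Miller–Rabin witness that 1007 is composite.

137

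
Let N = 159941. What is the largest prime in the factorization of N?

83

159941 = 41 · 3901
3901 = 47 · 83
83 is prime.
So 159941 = 41 · 47 · 83; the largest prime factor is 83.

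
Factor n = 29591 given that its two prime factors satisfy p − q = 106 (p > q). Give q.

127

Since p = q + 106, we have 29591 = q(q + 106), so q² + 106q − 29591 = 0.
Discriminant: 106² + 4·29591 = 11236 + 118364 = 129600; √129600 = 360.
q = (−106 + 360)/2 = 127, and p = q + 106 = 233.
Check: 127 · 233 = 29591.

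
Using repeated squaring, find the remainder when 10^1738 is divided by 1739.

10^1 ≡ 10 (mod 1739)
10^2 ≡ 10^2 = 100 ≡ 100 (mod 1739)
10^4 ≡ 100^2 = 10000 ≡ 1305 (mod 1739)
10^8 ≡ 1305^2 = 1703025 ≡ 544 (mod 1739)
10^16 ≡ 544^2 = 295936 ≡ 306 (mod 1739)
10^32 ≡ 306^2 = 93636 ≡ 1469 (mod 1739)
10^64 ≡ 1469^2 = 2157961 ≡ 1601 (mod 1739)
10^128 ≡ 1601^2 = 2563201 ≡ 1654 (mod 1739)
10^256 ≡ 1654^2 = 2735716 ≡ 269 (mod 1739)
10^512 ≡ 269^2 = 72361 ≡ 1062 (mod 1739)
10^1024 ≡ 1062^2 = 1127844 ≡ 972 (mod 1739)
1738 = 1024 + 512 + 128 + 64 + 8 + 2 in binary powers of 2.
So 10^1738 ≡ 972 · 1062 · 1654 · 1601 · 544 · 100 ≡ 1231 (mod 1739).
Since 1231 ≠ 1, base 10 is a Fermat witness: 1739 is composite.

1231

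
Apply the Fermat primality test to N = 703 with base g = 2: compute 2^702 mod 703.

2^1 ≡ 2 (mod 703)
2^2 ≡ 2^2 = 4 ≡ 4 (mod 703)
2^4 ≡ 4^2 = 16 ≡ 16 (mod 703)
2^8 ≡ 16^2 = 256 ≡ 256 (mod 703)
2^16 ≡ 256^2 = 65536 ≡ 157 (mod 703)
2^32 ≡ 157^2 = 24649 ≡ 44 (mod 703)
2^64 ≡ 44^2 = 1936 ≡ 530 (mod 703)
2^128 ≡ 530^2 = 280900 ≡ 403 (mod 703)
2^256 ≡ 403^2 = 162409 ≡ 16 (mod 703)
2^512 ≡ 16^2 = 256 ≡ 256 (mod 703)
702 = 512 + 128 + 32 + 16 + 8 + 4 + 2 in binary powers of 2.
So 2^702 ≡ 256 · 403 · 44 · 157 · 256 · 16 · 4 ≡ 628 (mod 703).
Since 628 ≠ 1, base 2 is a Fermat witness: 703 is composite.

628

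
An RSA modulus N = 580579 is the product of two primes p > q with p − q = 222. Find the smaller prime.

659

Since p = q + 222, we have 580579 = q(q + 222), so q² + 222q − 580579 = 0.
Discriminant: 222² + 4·580579 = 49284 + 2322316 = 2371600; √2371600 = 1540.
q = (−222 + 1540)/2 = 659, and p = q + 222 = 881.
Check: 659 · 881 = 580579.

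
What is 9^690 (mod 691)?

1

9^1 ≡ 9 (mod 691)
9^2 ≡ 9^2 = 81 ≡ 81 (mod 691)
9^4 ≡ 81^2 = 6561 ≡ 342 (mod 691)
9^8 ≡ 342^2 = 116964 ≡ 185 (mod 691)
9^16 ≡ 185^2 = 34225 ≡ 366 (mod 691)
9^32 ≡ 366^2 = 133956 ≡ 593 (mod 691)
9^64 ≡ 593^2 = 351649 ≡ 621 (mod 691)
9^128 ≡ 621^2 = 385641 ≡ 63 (mod 691)
9^256 ≡ 63^2 = 3969 ≡ 514 (mod 691)
9^512 ≡ 514^2 = 264196 ≡ 234 (mod 691)
690 = 512 + 128 + 32 + 16 + 2 in binary powers of 2.
So 9^690 ≡ 234 · 63 · 593 · 366 · 81 ≡ 1 (mod 691).
Since the result is 1, base 9 gives no evidence that 691 is composite.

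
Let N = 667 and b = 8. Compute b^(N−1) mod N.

8^1 ≡ 8 (mod 667)
8^2 ≡ 8^2 = 64 ≡ 64 (mod 667)
8^4 ≡ 64^2 = 4096 ≡ 94 (mod 667)
8^8 ≡ 94^2 = 8836 ≡ 165 (mod 667)
8^16 ≡ 165^2 = 27225 ≡ 545 (mod 667)
8^32 ≡ 545^2 = 297025 ≡ 210 (mod 667)
8^64 ≡ 210^2 = 44100 ≡ 78 (mod 667)
8^128 ≡ 78^2 = 6084 ≡ 81 (mod 667)
8^256 ≡ 81^2 = 6561 ≡ 558 (mod 667)
8^512 ≡ 558^2 = 311364 ≡ 542 (mod 667)
666 = 512 + 128 + 16 + 8 + 2 in binary powers of 2.
So 8^666 ≡ 542 · 81 · 545 · 165 · 64 ≡ 473 (mod 667).
Since 473 ≠ 1, base 8 is a Fermat witness: 667 is composite.

473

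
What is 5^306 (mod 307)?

5^1 ≡ 5 (mod 307)
5^2 ≡ 5^2 = 25 ≡ 25 (mod 307)
5^4 ≡ 25^2 = 625 ≡ 11 (mod 307)
5^8 ≡ 11^2 = 121 ≡ 121 (mod 307)
5^16 ≡ 121^2 = 14641 ≡ 212 (mod 307)
5^32 ≡ 212^2 = 44944 ≡ 122 (mod 307)
5^64 ≡ 122^2 = 14884 ≡ 148 (mod 307)
5^128 ≡ 148^2 = 21904 ≡ 107 (mod 307)
5^256 ≡ 107^2 = 11449 ≡ 90 (mod 307)
306 = 256 + 32 + 16 + 2 in binary powers of 2.
So 5^306 ≡ 90 · 122 · 212 · 25 ≡ 1 (mod 307).
Since the result is 1, base 5 gives no evidence that 307 is composite.

1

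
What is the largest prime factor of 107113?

53

107113 = 43 · 2491
2491 = 47 · 53
53 is prime.
So 107113 = 43 · 47 · 53; the largest prime factor is 53.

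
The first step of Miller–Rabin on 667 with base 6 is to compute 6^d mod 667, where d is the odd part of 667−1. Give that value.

667 − 1 = 666 = 2^1 · 333, so d = 333.
6^1 ≡ 6 (mod 667)
6^2 ≡ 6^2 = 36 ≡ 36 (mod 667)
6^4 ≡ 36^2 = 1296 ≡ 629 (mod 667)
6^8 ≡ 629^2 = 395641 ≡ 110 (mod 667)
6^16 ≡ 110^2 = 12100 ≡ 94 (mod 667)
6^32 ≡ 94^2 = 8836 ≡ 165 (mod 667)
6^64 ≡ 165^2 = 27225 ≡ 545 (mod 667)
6^128 ≡ 545^2 = 297025 ≡ 210 (mod 667)
6^256 ≡ 210^2 = 44100 ≡ 78 (mod 667)
333 = 256 + 64 + 8 + 4 + 1 in binary powers of 2.
So 6^333 ≡ 78 · 545 · 110 · 629 · 6 ≡ 9 (mod 667).
Squaring chain: 9; never reaches −1, so base 6 is a Miller–Rabin witness that 667 is composite.

9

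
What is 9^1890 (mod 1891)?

9^1 ≡ 9 (mod 1891)
9^2 ≡ 9^2 = 81 ≡ 81 (mod 1891)
9^4 ≡ 81^2 = 6561 ≡ 888 (mod 1891)
9^8 ≡ 888^2 = 788544 ≡ 1888 (mod 1891)
9^16 ≡ 1888^2 = 3564544 ≡ 9 (mod 1891)
9^32 ≡ 9^2 = 81 ≡ 81 (mod 1891)
9^64 ≡ 81^2 = 6561 ≡ 888 (mod 1891)
9^128 ≡ 888^2 = 788544 ≡ 1888 (mod 1891)
9^256 ≡ 1888^2 = 3564544 ≡ 9 (mod 1891)
9^512 ≡ 9^2 = 81 ≡ 81 (mod 1891)
9^1024 ≡ 81^2 = 6561 ≡ 888 (mod 1891)
1890 = 1024 + 512 + 256 + 64 + 32 + 2 in binary powers of 2.
So 9^1890 ≡ 888 · 81 · 9 · 888 · 81 · 81 ≡ 1 (mod 1891).
Since the result is 1, base 9 gives no evidence that 1891 is composite.

1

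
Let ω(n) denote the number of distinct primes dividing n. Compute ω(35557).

35557 = 31^2 · 37
35557 = 31^2 · 37, which has 2 distinct prime factors.

2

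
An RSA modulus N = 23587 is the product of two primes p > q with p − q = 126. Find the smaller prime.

Since p = q + 126, we have 23587 = q(q + 126), so q² + 126q − 23587 = 0.
Discriminant: 126² + 4·23587 = 15876 + 94348 = 110224; √110224 = 332.
q = (−126 + 332)/2 = 103, and p = q + 126 = 229.
Check: 103 · 229 = 23587.

103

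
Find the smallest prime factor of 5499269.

5499269 is odd.
Digit sum 44, not divisible by 3.
Ends in 9: not divisible by 5.
7: 5499269 = 7·785609 + 6
11: 5499269 = 11·499933 + 6
13: 5499269 = 13·423020 + 9
17: 5499269 = 17·323486 + 7
19: 5499269 = 19·289435 + 4
23: 5499269 = 23·239098 + 15
29: 5499269 = 29·189629 + 28
31: 5499269 = 31·177395 + 24
37: 5499269 = 37·148628 + 33
41: 5499269 = 41·134128 + 21
43: 5499269 = 43·127889 + 42
47: 5499269 = 47·117005 + 34
53: 5499269 = 53·103759 + 42
59: 5499269 = 59·93207 + 56
61: 5499269 = 61·90151 + 58
67: 5499269 = 67·82078 + 43
71: 5499269 = 71·77454 + 35
73: 5499269 = 73·75332 + 33
79: 5499269 = 79·69611

79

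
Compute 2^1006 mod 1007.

2^1 ≡ 2 (mod 1007)
2^2 ≡ 2^2 = 4 ≡ 4 (mod 1007)
2^4 ≡ 4^2 = 16 ≡ 16 (mod 1007)
2^8 ≡ 16^2 = 256 ≡ 256 (mod 1007)
2^16 ≡ 256^2 = 65536 ≡ 81 (mod 1007)
2^32 ≡ 81^2 = 6561 ≡ 519 (mod 1007)
2^64 ≡ 519^2 = 269361 ≡ 492 (mod 1007)
2^128 ≡ 492^2 = 242064 ≡ 384 (mod 1007)
2^256 ≡ 384^2 = 147456 ≡ 434 (mod 1007)
2^512 ≡ 434^2 = 188356 ≡ 47 (mod 1007)
1006 = 512 + 256 + 128 + 64 + 32 + 8 + 4 + 2 in binary powers of 2.
So 2^1006 ≡ 47 · 434 · 384 · 492 · 519 · 256 · 16 · 4 ≡ 271 (mod 1007).
Since 271 ≠ 1, base 2 is a Fermat witness: 1007 is composite.

271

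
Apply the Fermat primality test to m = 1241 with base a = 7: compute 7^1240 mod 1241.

373

7^1 ≡ 7 (mod 1241)
7^2 ≡ 7^2 = 49 ≡ 49 (mod 1241)
7^4 ≡ 49^2 = 2401 ≡ 1160 (mod 1241)
7^8 ≡ 1160^2 = 1345600 ≡ 356 (mod 1241)
7^16 ≡ 356^2 = 126736 ≡ 154 (mod 1241)
7^32 ≡ 154^2 = 23716 ≡ 137 (mod 1241)
7^64 ≡ 137^2 = 18769 ≡ 154 (mod 1241)
7^128 ≡ 154^2 = 23716 ≡ 137 (mod 1241)
7^256 ≡ 137^2 = 18769 ≡ 154 (mod 1241)
7^512 ≡ 154^2 = 23716 ≡ 137 (mod 1241)
7^1024 ≡ 137^2 = 18769 ≡ 154 (mod 1241)
1240 = 1024 + 128 + 64 + 16 + 8 in binary powers of 2.
So 7^1240 ≡ 154 · 137 · 154 · 154 · 356 ≡ 373 (mod 1241).
Since 373 ≠ 1, base 7 is a Fermat witness: 1241 is composite.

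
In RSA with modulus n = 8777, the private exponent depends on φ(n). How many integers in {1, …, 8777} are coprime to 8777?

Factor: 8777 = 67 · 131.
φ(8777) = (67−1) · (131−1) = 66 · 130 = 8580.

8580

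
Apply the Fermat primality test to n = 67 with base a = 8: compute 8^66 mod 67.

8^1 ≡ 8 (mod 67)
8^2 ≡ 8^2 = 64 ≡ 64 (mod 67)
8^4 ≡ 64^2 = 4096 ≡ 9 (mod 67)
8^8 ≡ 9^2 = 81 ≡ 14 (mod 67)
8^16 ≡ 14^2 = 196 ≡ 62 (mod 67)
8^32 ≡ 62^2 = 3844 ≡ 25 (mod 67)
8^64 ≡ 25^2 = 625 ≡ 22 (mod 67)
66 = 64 + 2 in binary powers of 2.
So 8^66 ≡ 22 · 64 ≡ 1 (mod 67).
Since the result is 1, base 8 gives no evidence that 67 is composite.

1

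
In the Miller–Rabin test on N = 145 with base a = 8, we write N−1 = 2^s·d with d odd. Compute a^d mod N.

73

145 − 1 = 144 = 2^4 · 9, so d = 9.
8^1 ≡ 8 (mod 145)
8^2 ≡ 8^2 = 64 ≡ 64 (mod 145)
8^4 ≡ 64^2 = 4096 ≡ 36 (mod 145)
8^8 ≡ 36^2 = 1296 ≡ 136 (mod 145)
9 = 8 + 1 in binary powers of 2.
So 8^9 ≡ 136 · 8 ≡ 73 (mod 145).
Squaring chain: 73 → 109 → 136 → 81; never reaches −1, so base 8 is a Miller–Rabin witness that 145 is composite.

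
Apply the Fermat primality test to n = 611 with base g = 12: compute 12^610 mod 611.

12^1 ≡ 12 (mod 611)
12^2 ≡ 12^2 = 144 ≡ 144 (mod 611)
12^4 ≡ 144^2 = 20736 ≡ 573 (mod 611)
12^8 ≡ 573^2 = 328329 ≡ 222 (mod 611)
12^16 ≡ 222^2 = 49284 ≡ 404 (mod 611)
12^32 ≡ 404^2 = 163216 ≡ 79 (mod 611)
12^64 ≡ 79^2 = 6241 ≡ 131 (mod 611)
12^128 ≡ 131^2 = 17161 ≡ 53 (mod 611)
12^256 ≡ 53^2 = 2809 ≡ 365 (mod 611)
12^512 ≡ 365^2 = 133225 ≡ 27 (mod 611)
610 = 512 + 64 + 32 + 2 in binary powers of 2.
So 12^610 ≡ 27 · 131 · 79 · 144 ≡ 118 (mod 611).
Since 118 ≠ 1, base 12 is a Fermat witness: 611 is composite.

118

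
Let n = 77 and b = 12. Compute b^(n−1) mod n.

12^1 ≡ 12 (mod 77)
12^2 ≡ 12^2 = 144 ≡ 67 (mod 77)
12^4 ≡ 67^2 = 4489 ≡ 23 (mod 77)
12^8 ≡ 23^2 = 529 ≡ 67 (mod 77)
12^16 ≡ 67^2 = 4489 ≡ 23 (mod 77)
12^32 ≡ 23^2 = 529 ≡ 67 (mod 77)
12^64 ≡ 67^2 = 4489 ≡ 23 (mod 77)
76 = 64 + 8 + 4 in binary powers of 2.
So 12^76 ≡ 23 · 67 · 23 ≡ 23 (mod 77).
Since 23 ≠ 1, base 12 is a Fermat witness: 77 is composite.

23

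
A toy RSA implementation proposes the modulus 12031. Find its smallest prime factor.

53

12031 is odd.
Digit sum 7, not divisible by 3.
Ends in 1: not divisible by 5.
7: 12031 = 7·1718 + 5
11: 12031 = 11·1093 + 8
13: 12031 = 13·925 + 6
17: 12031 = 17·707 + 12
19: 12031 = 19·633 + 4
23: 12031 = 23·523 + 2
29: 12031 = 29·414 + 25
31: 12031 = 31·388 + 3
37: 12031 = 37·325 + 6
41: 12031 = 41·293 + 18
43: 12031 = 43·279 + 34
47: 12031 = 47·255 + 46
53: 12031 = 53·227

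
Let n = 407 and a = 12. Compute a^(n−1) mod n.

12

12^1 ≡ 12 (mod 407)
12^2 ≡ 12^2 = 144 ≡ 144 (mod 407)
12^4 ≡ 144^2 = 20736 ≡ 386 (mod 407)
12^8 ≡ 386^2 = 148996 ≡ 34 (mod 407)
12^16 ≡ 34^2 = 1156 ≡ 342 (mod 407)
12^32 ≡ 342^2 = 116964 ≡ 155 (mod 407)
12^64 ≡ 155^2 = 24025 ≡ 12 (mod 407)
12^128 ≡ 12^2 = 144 ≡ 144 (mod 407)
12^256 ≡ 144^2 = 20736 ≡ 386 (mod 407)
406 = 256 + 128 + 16 + 4 + 2 in binary powers of 2.
So 12^406 ≡ 386 · 144 · 342 · 386 · 144 ≡ 12 (mod 407).
Since 12 ≠ 1, base 12 is a Fermat witness: 407 is composite.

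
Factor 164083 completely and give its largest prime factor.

164083 = 31 · 5293
5293 = 67 · 79
79 is prime.
So 164083 = 31 · 67 · 79; the largest prime factor is 79.

79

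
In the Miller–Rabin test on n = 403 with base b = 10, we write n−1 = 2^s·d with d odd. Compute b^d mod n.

403 − 1 = 402 = 2^1 · 201, so d = 201.
10^1 ≡ 10 (mod 403)
10^2 ≡ 10^2 = 100 ≡ 100 (mod 403)
10^4 ≡ 100^2 = 10000 ≡ 328 (mod 403)
10^8 ≡ 328^2 = 107584 ≡ 386 (mod 403)
10^16 ≡ 386^2 = 148996 ≡ 289 (mod 403)
10^32 ≡ 289^2 = 83521 ≡ 100 (mod 403)
10^64 ≡ 100^2 = 10000 ≡ 328 (mod 403)
10^128 ≡ 328^2 = 107584 ≡ 386 (mod 403)
201 = 128 + 64 + 8 + 1 in binary powers of 2.
So 10^201 ≡ 386 · 328 · 386 · 10 ≡ 64 (mod 403).
Squaring chain: 64; never reaches −1, so base 10 is a Miller–Rabin witness that 403 is composite.

64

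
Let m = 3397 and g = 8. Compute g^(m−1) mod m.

2013

8^1 ≡ 8 (mod 3397)
8^2 ≡ 8^2 = 64 ≡ 64 (mod 3397)
8^4 ≡ 64^2 = 4096 ≡ 699 (mod 3397)
8^8 ≡ 699^2 = 488601 ≡ 2830 (mod 3397)
8^16 ≡ 2830^2 = 8008900 ≡ 2171 (mod 3397)
8^32 ≡ 2171^2 = 4713241 ≡ 1602 (mod 3397)
8^64 ≡ 1602^2 = 2566404 ≡ 1669 (mod 3397)
8^128 ≡ 1669^2 = 2785561 ≡ 21 (mod 3397)
8^256 ≡ 21^2 = 441 ≡ 441 (mod 3397)
8^512 ≡ 441^2 = 194481 ≡ 852 (mod 3397)
8^1024 ≡ 852^2 = 725904 ≡ 2343 (mod 3397)
8^2048 ≡ 2343^2 = 5489649 ≡ 97 (mod 3397)
3396 = 2048 + 1024 + 256 + 64 + 4 in binary powers of 2.
So 8^3396 ≡ 97 · 2343 · 441 · 1669 · 699 ≡ 2013 (mod 3397).
Since 2013 ≠ 1, base 8 is a Fermat witness: 3397 is composite.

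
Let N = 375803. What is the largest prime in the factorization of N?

375803 = 67 · 5609
5609 = 71 · 79
79 is prime.
So 375803 = 67 · 71 · 79; the largest prime factor is 79.

79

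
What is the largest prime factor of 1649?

1649 = 17 · 97
97 is prime.
So 1649 = 17 · 97; the largest prime factor is 97.

97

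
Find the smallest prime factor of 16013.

67

16013 is odd.
Digit sum 11, not divisible by 3.
Ends in 3: not divisible by 5.
7: 16013 = 7·2287 + 4
11: 16013 = 11·1455 + 8
13: 16013 = 13·1231 + 10
17: 16013 = 17·941 + 16
19: 16013 = 19·842 + 15
23: 16013 = 23·696 + 5
29: 16013 = 29·552 + 5
31: 16013 = 31·516 + 17
37: 16013 = 37·432 + 29
41: 16013 = 41·390 + 23
43: 16013 = 43·372 + 17
47: 16013 = 47·340 + 33
53: 16013 = 53·302 + 7
59: 16013 = 59·271 + 24
61: 16013 = 61·262 + 31
67: 16013 = 67·239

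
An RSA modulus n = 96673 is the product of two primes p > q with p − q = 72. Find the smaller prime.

Since p = q + 72, we have 96673 = q(q + 72), so q² + 72q − 96673 = 0.
Discriminant: 72² + 4·96673 = 5184 + 386692 = 391876; √391876 = 626.
q = (−72 + 626)/2 = 277, and p = q + 72 = 349.
Check: 277 · 349 = 96673.

277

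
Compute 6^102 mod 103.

1

6^1 ≡ 6 (mod 103)
6^2 ≡ 6^2 = 36 ≡ 36 (mod 103)
6^4 ≡ 36^2 = 1296 ≡ 60 (mod 103)
6^8 ≡ 60^2 = 3600 ≡ 98 (mod 103)
6^16 ≡ 98^2 = 9604 ≡ 25 (mod 103)
6^32 ≡ 25^2 = 625 ≡ 7 (mod 103)
6^64 ≡ 7^2 = 49 ≡ 49 (mod 103)
102 = 64 + 32 + 4 + 2 in binary powers of 2.
So 6^102 ≡ 49 · 7 · 60 · 36 ≡ 1 (mod 103).
Since the result is 1, base 6 gives no evidence that 103 is composite.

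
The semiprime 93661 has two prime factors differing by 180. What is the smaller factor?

229

Since p = q + 180, we have 93661 = q(q + 180), so q² + 180q − 93661 = 0.
Discriminant: 180² + 4·93661 = 32400 + 374644 = 407044; √407044 = 638.
q = (−180 + 638)/2 = 229, and p = q + 180 = 409.
Check: 229 · 409 = 93661.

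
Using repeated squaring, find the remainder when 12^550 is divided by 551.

12^1 ≡ 12 (mod 551)
12^2 ≡ 12^2 = 144 ≡ 144 (mod 551)
12^4 ≡ 144^2 = 20736 ≡ 349 (mod 551)
12^8 ≡ 349^2 = 121801 ≡ 30 (mod 551)
12^16 ≡ 30^2 = 900 ≡ 349 (mod 551)
12^32 ≡ 349^2 = 121801 ≡ 30 (mod 551)
12^64 ≡ 30^2 = 900 ≡ 349 (mod 551)
12^128 ≡ 349^2 = 121801 ≡ 30 (mod 551)
12^256 ≡ 30^2 = 900 ≡ 349 (mod 551)
12^512 ≡ 349^2 = 121801 ≡ 30 (mod 551)
550 = 512 + 32 + 4 + 2 in binary powers of 2.
So 12^550 ≡ 30 · 30 · 349 · 144 ≡ 463 (mod 551).
Since 463 ≠ 1, base 12 is a Fermat witness: 551 is composite.

463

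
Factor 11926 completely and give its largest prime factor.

11926 = 2 · 5963
5963 = 67 · 89
89 is prime.
So 11926 = 2 · 67 · 89; the largest prime factor is 89.

89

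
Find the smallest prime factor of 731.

731 is odd.
Digit sum 11, not divisible by 3.
Ends in 1: not divisible by 5.
7: 731 = 7·104 + 3
11: 731 = 11·66 + 5
13: 731 = 13·56 + 3
17: 731 = 17·43

17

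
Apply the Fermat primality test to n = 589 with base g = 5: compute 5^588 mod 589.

5^1 ≡ 5 (mod 589)
5^2 ≡ 5^2 = 25 ≡ 25 (mod 589)
5^4 ≡ 25^2 = 625 ≡ 36 (mod 589)
5^8 ≡ 36^2 = 1296 ≡ 118 (mod 589)
5^16 ≡ 118^2 = 13924 ≡ 377 (mod 589)
5^32 ≡ 377^2 = 142129 ≡ 180 (mod 589)
5^64 ≡ 180^2 = 32400 ≡ 5 (mod 589)
5^128 ≡ 5^2 = 25 ≡ 25 (mod 589)
5^256 ≡ 25^2 = 625 ≡ 36 (mod 589)
5^512 ≡ 36^2 = 1296 ≡ 118 (mod 589)
588 = 512 + 64 + 8 + 4 in binary powers of 2.
So 5^588 ≡ 118 · 5 · 118 · 36 ≡ 125 (mod 589).
Since 125 ≠ 1, base 5 is a Fermat witness: 589 is composite.

125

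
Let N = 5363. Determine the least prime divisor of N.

31

5363 is odd.
Digit sum 17, not divisible by 3.
Ends in 3: not divisible by 5.
7: 5363 = 7·766 + 1
11: 5363 = 11·487 + 6
13: 5363 = 13·412 + 7
17: 5363 = 17·315 + 8
19: 5363 = 19·282 + 5
23: 5363 = 23·233 + 4
29: 5363 = 29·184 + 27
31: 5363 = 31·173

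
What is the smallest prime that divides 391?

391 is odd.
Digit sum 13, not divisible by 3.
Ends in 1: not divisible by 5.
7: 391 = 7·55 + 6
11: 391 = 11·35 + 6
13: 391 = 13·30 + 1
17: 391 = 17·23

17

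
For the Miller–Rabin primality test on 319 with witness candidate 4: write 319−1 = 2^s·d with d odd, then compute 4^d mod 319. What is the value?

319 − 1 = 318 = 2^1 · 159, so d = 159.
4^1 ≡ 4 (mod 319)
4^2 ≡ 4^2 = 16 ≡ 16 (mod 319)
4^4 ≡ 16^2 = 256 ≡ 256 (mod 319)
4^8 ≡ 256^2 = 65536 ≡ 141 (mod 319)
4^16 ≡ 141^2 = 19881 ≡ 103 (mod 319)
4^32 ≡ 103^2 = 10609 ≡ 82 (mod 319)
4^64 ≡ 82^2 = 6724 ≡ 25 (mod 319)
4^128 ≡ 25^2 = 625 ≡ 306 (mod 319)
159 = 128 + 16 + 8 + 4 + 2 + 1 in binary powers of 2.
So 4^159 ≡ 306 · 103 · 141 · 256 · 16 · 4 ≡ 212 (mod 319).
Squaring chain: 212; never reaches −1, so base 4 is a Miller–Rabin witness that 319 is composite.

212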